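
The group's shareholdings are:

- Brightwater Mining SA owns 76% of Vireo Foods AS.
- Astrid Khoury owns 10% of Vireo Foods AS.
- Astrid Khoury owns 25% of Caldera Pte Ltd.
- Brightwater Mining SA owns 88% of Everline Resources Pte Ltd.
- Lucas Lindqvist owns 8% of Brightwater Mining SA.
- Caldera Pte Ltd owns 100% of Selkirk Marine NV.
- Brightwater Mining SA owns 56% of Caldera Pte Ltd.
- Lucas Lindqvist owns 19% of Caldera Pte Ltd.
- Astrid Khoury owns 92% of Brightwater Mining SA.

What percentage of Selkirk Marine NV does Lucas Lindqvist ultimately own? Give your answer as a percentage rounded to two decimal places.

Lucas reaches Selkirk along 2 paths.
Via Caldera: 19% × 100% = 19%.
Via Brightwater → Caldera: 8% × 56% × 100% = 4.48%.
Total: 19% + 4.48% = 23.48%.

23.48%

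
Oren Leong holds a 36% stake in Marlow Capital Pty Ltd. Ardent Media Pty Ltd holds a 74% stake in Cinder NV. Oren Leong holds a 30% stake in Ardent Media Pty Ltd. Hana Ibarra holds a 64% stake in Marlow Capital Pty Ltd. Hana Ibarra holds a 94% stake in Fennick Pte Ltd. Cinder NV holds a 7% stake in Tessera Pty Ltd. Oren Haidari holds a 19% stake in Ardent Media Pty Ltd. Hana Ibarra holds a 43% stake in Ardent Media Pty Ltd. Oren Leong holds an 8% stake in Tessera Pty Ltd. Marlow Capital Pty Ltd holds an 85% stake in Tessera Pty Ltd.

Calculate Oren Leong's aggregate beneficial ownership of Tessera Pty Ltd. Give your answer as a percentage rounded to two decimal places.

40.15%

Oren Leong reaches Tessera along 3 paths.
Direct stake: 8% = 8%.
Via Marlow: 36% × 85% = 30.6%.
Via Ardent → Cinder: 30% × 74% × 7% = 1.554%.
Total: 8% + 30.6% + 1.554% = 40.154%.
Rounded: 40.15%.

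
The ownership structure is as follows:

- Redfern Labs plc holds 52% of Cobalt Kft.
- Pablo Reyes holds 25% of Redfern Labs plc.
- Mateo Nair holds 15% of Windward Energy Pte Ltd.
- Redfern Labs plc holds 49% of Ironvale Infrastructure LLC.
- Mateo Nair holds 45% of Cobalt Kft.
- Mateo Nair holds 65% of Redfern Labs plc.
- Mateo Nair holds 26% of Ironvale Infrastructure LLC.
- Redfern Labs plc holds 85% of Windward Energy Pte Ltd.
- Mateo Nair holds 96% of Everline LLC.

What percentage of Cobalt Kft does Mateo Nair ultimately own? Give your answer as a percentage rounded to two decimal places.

78.80%

Mateo reaches Cobalt along 2 paths.
Direct stake: 45% = 45%.
Via Redfern: 65% × 52% = 33.8%.
Total: 45% + 33.8% = 78.8%.
Rounded: 78.80%.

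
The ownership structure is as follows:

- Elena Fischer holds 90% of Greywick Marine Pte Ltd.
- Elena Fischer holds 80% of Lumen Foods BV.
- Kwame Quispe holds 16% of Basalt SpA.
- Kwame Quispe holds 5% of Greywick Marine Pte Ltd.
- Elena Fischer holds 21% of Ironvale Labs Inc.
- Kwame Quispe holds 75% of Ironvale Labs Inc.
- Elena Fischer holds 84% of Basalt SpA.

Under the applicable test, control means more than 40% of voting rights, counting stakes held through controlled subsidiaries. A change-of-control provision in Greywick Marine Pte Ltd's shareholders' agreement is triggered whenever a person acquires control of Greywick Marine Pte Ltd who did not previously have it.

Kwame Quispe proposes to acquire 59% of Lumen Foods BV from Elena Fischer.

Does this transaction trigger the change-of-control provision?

No

The purchase adds only to Kwame's holdings (Elena's stake shrinks), so Kwame is the only person who could newly come to control Greywick.
Kwame holds 75% of Ironvale, so Kwame controls Ironvale.
In Greywick, Kwame's side holds only 5%, not > 40%.
So before the transaction, Kwame does not control Greywick.
After the purchase, Kwame holds 59% of Lumen directly, and Elena's stake falls to 21%.
Kwame holds 59% of Lumen, so Kwame controls Lumen.
After the transaction, Kwame's side holds 5% of Greywick, not > 40%, so Kwame still does not control Greywick.
No new person acquires control, so the clause is not triggered.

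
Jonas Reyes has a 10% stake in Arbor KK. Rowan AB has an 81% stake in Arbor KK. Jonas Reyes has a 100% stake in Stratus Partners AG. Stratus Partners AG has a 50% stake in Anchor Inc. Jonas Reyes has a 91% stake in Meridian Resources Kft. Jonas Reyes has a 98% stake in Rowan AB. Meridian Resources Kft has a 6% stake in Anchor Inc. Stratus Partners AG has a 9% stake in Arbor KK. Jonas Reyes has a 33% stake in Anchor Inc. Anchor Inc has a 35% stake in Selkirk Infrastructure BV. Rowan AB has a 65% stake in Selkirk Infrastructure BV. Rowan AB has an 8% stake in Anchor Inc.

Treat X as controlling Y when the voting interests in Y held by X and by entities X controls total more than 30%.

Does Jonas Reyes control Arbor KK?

Jonas holds 98% of Rowan, so Jonas controls Rowan.
Jonas holds 100% of Stratus, so Jonas controls Stratus.
Stratus and Jonas and Rowan together hold 9% + 10% + 81% = 100% of Arbor, so Jonas controls Arbor.

Yes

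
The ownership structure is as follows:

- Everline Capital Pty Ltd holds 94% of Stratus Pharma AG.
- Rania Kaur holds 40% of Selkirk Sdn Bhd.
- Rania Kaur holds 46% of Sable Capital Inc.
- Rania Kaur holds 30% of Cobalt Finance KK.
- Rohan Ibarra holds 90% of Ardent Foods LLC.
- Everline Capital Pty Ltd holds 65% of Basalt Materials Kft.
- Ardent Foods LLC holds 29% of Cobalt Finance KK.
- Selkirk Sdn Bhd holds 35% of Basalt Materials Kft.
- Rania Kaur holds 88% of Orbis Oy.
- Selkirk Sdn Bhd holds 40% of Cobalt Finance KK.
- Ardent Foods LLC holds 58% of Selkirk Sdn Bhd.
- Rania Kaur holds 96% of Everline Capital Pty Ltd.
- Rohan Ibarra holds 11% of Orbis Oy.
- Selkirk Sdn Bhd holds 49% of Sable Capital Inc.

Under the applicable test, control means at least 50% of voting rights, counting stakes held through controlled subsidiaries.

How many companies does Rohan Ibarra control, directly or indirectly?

3

Rohan holds 90% of Ardent, so Rohan controls Ardent.
Ardent holds 58% of Selkirk, so Rohan controls Selkirk.
Selkirk and Ardent together hold 40% + 29% = 69% of Cobalt, so Rohan controls Cobalt.
No other company's threshold is met.
Rohan controls 3 companies.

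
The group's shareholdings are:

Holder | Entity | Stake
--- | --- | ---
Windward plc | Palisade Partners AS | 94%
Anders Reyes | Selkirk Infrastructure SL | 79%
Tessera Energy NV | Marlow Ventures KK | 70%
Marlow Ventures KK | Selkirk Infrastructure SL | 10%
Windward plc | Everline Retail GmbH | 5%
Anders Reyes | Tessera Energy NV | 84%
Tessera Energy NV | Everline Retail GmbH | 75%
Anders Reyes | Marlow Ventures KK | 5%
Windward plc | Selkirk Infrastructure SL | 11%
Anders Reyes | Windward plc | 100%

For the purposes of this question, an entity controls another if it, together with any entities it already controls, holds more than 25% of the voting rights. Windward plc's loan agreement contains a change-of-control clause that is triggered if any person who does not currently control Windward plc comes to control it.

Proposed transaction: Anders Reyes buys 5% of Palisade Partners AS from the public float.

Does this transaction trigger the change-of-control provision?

No

The purchase changes only Anders's holdings, so Anders is the only person who could newly come to control Windward.
Anders holds 100% of Windward, so Anders controls Windward.
So Anders already controls Windward before the transaction.
After the purchase, Anders holds 5% of Palisade directly.
Anders controlled Windward already, so this is not a new person acquiring control; every other person's position is unchanged or reduced.
No new person acquires control, so the clause is not triggered.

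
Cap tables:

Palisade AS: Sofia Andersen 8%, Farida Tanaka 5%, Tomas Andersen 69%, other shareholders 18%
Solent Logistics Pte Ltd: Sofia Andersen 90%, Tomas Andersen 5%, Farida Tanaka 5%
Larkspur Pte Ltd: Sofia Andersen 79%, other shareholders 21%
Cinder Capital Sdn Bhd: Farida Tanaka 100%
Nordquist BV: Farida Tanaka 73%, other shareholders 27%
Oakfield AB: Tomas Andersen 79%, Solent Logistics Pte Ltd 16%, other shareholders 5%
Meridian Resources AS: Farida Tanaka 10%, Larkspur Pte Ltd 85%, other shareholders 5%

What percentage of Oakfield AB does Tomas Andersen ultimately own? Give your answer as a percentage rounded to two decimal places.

79.80%

Tomas reaches Oakfield along 2 paths.
Direct stake: 79% = 79%.
Via Solent: 5% × 16% = 0.8%.
Total: 79% + 0.8% = 79.8%.
Rounded: 79.80%.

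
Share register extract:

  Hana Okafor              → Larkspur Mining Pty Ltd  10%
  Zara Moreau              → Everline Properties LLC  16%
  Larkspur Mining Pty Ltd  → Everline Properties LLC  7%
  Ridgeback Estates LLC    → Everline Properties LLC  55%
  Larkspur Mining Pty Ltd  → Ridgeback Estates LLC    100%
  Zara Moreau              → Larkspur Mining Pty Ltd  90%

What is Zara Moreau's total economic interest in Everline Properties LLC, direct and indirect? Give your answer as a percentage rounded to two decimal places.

71.80%

Zara reaches Everline along 3 paths.
Direct stake: 16% = 16%.
Via Larkspur → Ridgeback: 90% × 100% × 55% = 49.5%.
Via Larkspur: 90% × 7% = 6.3%.
Total: 16% + 49.5% + 6.3% = 71.8%.
Rounded: 71.80%.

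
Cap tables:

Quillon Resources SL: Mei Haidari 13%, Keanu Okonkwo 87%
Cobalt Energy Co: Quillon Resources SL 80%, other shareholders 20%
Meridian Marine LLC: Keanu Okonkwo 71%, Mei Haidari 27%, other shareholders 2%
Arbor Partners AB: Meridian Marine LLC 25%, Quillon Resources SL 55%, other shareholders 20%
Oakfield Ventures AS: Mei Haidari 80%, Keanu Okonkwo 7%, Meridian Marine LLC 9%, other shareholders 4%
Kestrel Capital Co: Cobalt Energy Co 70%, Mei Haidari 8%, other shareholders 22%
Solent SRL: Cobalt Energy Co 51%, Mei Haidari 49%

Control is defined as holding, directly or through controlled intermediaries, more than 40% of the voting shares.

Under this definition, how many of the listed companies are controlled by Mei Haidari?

Mei holds 80% of Oakfield, so Mei controls Oakfield.
Mei holds 49% of Solent, so Mei controls Solent.
No other company's threshold is met.
Mei controls 2 companies.

2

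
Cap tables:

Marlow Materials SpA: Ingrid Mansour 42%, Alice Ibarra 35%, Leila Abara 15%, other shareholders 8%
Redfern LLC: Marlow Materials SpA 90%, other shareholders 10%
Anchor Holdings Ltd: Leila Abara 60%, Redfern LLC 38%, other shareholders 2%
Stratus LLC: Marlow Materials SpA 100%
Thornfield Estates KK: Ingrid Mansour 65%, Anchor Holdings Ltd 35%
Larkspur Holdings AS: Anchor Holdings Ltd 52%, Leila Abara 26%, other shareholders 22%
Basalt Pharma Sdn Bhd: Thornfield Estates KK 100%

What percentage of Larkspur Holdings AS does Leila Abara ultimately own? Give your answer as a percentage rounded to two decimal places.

59.87%

Leila reaches Larkspur along 3 paths.
Via Anchor: 60% × 52% = 31.2%.
Via Marlow → Redfern → Anchor: 15% × 90% × 38% × 52% = 2.6676%.
Direct stake: 26% = 26%.
Total: 31.2% + 2.6676% + 26% = 59.8676%.
Rounded: 59.87%.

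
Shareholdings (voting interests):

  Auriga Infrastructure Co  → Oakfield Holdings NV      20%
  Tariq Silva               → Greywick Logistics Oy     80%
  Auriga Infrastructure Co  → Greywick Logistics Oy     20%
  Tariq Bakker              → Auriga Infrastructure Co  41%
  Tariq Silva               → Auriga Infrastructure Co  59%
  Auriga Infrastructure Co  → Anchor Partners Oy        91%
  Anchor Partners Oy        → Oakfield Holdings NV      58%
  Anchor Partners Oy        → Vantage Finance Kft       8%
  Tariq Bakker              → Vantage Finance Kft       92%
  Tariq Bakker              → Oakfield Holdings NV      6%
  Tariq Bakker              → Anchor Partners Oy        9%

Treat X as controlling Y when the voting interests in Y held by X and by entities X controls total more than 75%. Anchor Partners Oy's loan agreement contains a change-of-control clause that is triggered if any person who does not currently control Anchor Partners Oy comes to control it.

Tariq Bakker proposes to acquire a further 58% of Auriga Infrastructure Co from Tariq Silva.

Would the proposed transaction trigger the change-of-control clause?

Yes

The purchase adds only to Tariq Bakker's holdings (Tariq Silva's stake shrinks), so Tariq Bakker is the only person who could newly come to control Anchor.
Tariq Bakker holds 92% of Vantage, so Tariq Bakker controls Vantage.
In Anchor, Tariq Bakker's side holds only 9%, not > 75%.
So before the transaction, Tariq Bakker does not control Anchor.
After the purchase, Tariq Bakker's direct stake in Auriga rises to 41% + 58% = 99%, and Tariq Silva's stake falls to 1%.
Tariq Bakker holds 99% of Auriga, so Tariq Bakker controls Auriga.
Auriga and Tariq Bakker together hold 91% + 9% = 100% of Anchor, so Tariq Bakker controls Anchor.
Tariq Bakker did not control Anchor before and does after, so the clause is triggered.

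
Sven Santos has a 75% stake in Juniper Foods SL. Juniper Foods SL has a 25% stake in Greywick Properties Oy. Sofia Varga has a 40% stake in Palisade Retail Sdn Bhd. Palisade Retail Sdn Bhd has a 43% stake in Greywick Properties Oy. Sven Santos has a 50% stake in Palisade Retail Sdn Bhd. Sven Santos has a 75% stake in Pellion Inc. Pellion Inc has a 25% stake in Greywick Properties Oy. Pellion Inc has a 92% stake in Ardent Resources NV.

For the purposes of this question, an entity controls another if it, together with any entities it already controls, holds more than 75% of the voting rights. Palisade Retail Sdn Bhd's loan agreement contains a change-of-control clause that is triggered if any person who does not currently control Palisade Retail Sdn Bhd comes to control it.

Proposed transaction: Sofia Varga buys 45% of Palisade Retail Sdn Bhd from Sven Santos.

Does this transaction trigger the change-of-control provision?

The purchase adds only to Sofia's holdings (Sven's stake shrinks), so Sofia is the only person who could newly come to control Palisade.
Sofia's largest direct stake is 40% in Palisade, which does not meet the threshold, so Sofia controls no company.
In Palisade, Sofia's side holds only 40%, not > 75%.
So before the transaction, Sofia does not control Palisade.
After the purchase, Sofia's direct stake in Palisade rises to 40% + 45% = 85%, and Sven's stake falls to 5%.
Sofia holds 85% of Palisade, so Sofia controls Palisade.
Sofia did not control Palisade before and does after, so the clause is triggered.

Yes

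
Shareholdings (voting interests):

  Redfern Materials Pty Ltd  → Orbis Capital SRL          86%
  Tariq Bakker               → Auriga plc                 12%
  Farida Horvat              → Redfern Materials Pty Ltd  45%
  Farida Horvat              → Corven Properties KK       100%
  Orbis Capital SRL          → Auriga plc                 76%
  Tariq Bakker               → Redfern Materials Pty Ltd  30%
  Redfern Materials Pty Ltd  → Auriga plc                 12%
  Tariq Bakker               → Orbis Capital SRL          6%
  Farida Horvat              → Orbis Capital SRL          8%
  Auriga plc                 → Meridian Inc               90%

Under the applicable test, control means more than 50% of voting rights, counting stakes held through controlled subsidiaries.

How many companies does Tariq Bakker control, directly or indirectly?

Tariq's largest direct stake is 30% in Redfern, which does not meet the threshold.
Tariq controls 0 companies.

0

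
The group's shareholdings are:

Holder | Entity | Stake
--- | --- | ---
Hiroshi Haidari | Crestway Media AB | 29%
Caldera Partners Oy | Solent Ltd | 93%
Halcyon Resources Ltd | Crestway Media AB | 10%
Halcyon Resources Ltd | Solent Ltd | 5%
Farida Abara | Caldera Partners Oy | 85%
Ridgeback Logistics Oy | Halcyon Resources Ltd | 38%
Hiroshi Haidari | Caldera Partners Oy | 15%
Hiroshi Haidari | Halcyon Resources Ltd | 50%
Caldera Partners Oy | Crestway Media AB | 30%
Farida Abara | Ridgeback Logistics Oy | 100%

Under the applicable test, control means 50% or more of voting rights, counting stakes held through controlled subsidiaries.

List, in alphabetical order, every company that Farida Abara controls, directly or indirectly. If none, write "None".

Caldera Partners Oy, Ridgeback Logistics Oy, Solent Ltd

Farida holds 100% of Ridgeback, so Farida controls Ridgeback.
Farida holds 85% of Caldera, so Farida controls Caldera.
Caldera holds 93% of Solent, so Farida controls Solent.
No other company's threshold is met.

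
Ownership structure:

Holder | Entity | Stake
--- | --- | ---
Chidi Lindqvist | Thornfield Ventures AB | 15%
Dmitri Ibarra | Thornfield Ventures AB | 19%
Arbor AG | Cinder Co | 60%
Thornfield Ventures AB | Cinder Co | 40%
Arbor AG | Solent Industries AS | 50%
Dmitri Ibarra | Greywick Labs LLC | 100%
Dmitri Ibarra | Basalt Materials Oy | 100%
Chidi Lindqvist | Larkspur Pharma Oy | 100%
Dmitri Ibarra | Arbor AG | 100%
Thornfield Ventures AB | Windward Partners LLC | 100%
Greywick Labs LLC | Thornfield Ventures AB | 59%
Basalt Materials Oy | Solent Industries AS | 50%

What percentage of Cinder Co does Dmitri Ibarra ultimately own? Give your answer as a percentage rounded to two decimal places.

91.20%

Dmitri reaches Cinder along 3 paths.
Via Arbor: 100% × 60% = 60%.
Via Greywick → Thornfield: 100% × 59% × 40% = 23.6%.
Via Thornfield: 19% × 40% = 7.6%.
Total: 60% + 23.6% + 7.6% = 91.2%.
Rounded: 91.20%.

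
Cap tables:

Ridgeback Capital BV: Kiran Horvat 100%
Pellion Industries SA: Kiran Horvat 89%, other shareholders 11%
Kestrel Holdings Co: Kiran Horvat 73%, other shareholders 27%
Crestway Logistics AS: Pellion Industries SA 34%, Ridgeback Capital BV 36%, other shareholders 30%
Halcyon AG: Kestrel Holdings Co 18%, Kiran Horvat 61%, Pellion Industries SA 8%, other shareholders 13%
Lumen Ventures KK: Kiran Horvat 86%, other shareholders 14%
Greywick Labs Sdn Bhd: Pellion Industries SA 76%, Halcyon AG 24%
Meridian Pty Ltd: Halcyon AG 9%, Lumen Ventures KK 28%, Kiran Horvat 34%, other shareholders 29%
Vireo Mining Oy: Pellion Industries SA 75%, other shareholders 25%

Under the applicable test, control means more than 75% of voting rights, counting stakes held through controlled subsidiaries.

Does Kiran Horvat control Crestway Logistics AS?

No

Kiran holds 100% of Ridgeback, so Kiran controls Ridgeback.
Kiran holds 89% of Pellion, so Kiran controls Pellion.
Kiran holds 86% of Lumen, so Kiran controls Lumen.
Pellion holds 76% of Greywick, so Kiran controls Greywick.
In Crestway, Kiran's side holds only 34% + 36% = 70%, not > 75%.
So Kiran does not control Crestway.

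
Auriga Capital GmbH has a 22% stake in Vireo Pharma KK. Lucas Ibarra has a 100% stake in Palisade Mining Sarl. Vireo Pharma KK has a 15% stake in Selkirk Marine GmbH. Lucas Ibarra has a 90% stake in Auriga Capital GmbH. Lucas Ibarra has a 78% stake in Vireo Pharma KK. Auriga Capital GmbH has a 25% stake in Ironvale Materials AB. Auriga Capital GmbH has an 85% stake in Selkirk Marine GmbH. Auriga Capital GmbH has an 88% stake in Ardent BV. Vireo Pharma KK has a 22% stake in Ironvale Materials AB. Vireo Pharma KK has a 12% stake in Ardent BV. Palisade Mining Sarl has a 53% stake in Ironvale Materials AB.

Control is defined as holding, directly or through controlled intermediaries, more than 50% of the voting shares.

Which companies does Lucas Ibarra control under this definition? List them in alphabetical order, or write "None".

Lucas holds 100% of Palisade, so Lucas controls Palisade.
Lucas holds 90% of Auriga, so Lucas controls Auriga.
Lucas and Auriga together hold 78% + 22% = 100% of Vireo, so Lucas controls Vireo.
Vireo and Auriga together hold 12% + 88% = 100% of Ardent, so Lucas controls Ardent.
Vireo and Auriga together hold 15% + 85% = 100% of Selkirk, so Lucas controls Selkirk.
Auriga and Palisade and Vireo together hold 25% + 53% + 22% = 100% of Ironvale, so Lucas controls Ironvale.

Ardent BV, Auriga Capital GmbH, Ironvale Materials AB, Palisade Mining Sarl, Selkirk Marine GmbH, Vireo Pharma KK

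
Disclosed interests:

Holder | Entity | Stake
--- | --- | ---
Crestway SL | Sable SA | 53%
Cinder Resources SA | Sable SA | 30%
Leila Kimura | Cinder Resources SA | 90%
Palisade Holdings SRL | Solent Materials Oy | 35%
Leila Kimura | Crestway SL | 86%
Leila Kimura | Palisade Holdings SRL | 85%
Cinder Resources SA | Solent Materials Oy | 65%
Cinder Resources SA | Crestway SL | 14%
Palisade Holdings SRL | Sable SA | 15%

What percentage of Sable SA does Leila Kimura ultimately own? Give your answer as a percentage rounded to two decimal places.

92.01%

Leila reaches Sable along 4 paths.
Via Palisade: 85% × 15% = 12.75%.
Via Cinder: 90% × 30% = 27%.
Via Cinder → Crestway: 90% × 14% × 53% = 6.678%.
Via Crestway: 86% × 53% = 45.58%.
Total: 12.75% + 27% + 6.678% + 45.58% = 92.008%.
Rounded: 92.01%.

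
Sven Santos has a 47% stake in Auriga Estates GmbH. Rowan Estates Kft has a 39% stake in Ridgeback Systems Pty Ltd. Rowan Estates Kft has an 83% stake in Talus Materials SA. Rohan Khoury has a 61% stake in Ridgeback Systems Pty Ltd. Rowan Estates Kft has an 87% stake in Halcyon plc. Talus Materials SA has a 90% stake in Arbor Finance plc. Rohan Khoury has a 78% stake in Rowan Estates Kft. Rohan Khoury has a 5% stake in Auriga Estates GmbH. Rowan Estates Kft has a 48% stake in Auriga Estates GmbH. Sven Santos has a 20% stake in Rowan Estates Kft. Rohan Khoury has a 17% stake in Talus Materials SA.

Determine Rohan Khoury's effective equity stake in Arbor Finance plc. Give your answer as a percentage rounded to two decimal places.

73.57%

Rohan reaches Arbor along 2 paths.
Via Rowan → Talus: 78% × 83% × 90% = 58.266%.
Via Talus: 17% × 90% = 15.3%.
Total: 58.266% + 15.3% = 73.566%.
Rounded: 73.57%.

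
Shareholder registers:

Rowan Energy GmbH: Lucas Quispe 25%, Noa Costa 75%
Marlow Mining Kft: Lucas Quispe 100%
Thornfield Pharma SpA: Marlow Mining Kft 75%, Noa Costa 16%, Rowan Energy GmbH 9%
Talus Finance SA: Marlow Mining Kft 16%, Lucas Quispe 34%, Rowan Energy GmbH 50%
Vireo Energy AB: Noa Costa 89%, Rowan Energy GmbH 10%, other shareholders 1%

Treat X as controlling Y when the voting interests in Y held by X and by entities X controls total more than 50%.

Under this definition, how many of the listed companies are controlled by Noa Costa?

2

Noa holds 75% of Rowan, so Noa controls Rowan.
Noa and Rowan together hold 89% + 10% = 99% of Vireo, so Noa controls Vireo.
No other company's threshold is met.
Noa controls 2 companies.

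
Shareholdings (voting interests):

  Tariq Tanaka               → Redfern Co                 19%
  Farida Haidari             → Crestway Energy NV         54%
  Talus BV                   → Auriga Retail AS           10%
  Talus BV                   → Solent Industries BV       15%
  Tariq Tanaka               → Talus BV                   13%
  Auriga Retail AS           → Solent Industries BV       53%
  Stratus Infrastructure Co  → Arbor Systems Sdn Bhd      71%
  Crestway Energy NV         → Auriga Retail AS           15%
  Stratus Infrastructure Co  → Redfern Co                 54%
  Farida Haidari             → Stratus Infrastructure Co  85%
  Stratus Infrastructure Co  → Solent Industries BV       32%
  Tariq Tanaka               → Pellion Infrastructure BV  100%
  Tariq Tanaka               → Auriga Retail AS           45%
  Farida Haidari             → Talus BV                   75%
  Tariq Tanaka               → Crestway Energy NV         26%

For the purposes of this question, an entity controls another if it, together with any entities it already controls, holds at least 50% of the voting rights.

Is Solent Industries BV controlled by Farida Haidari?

Farida holds 85% of Stratus, so Farida controls Stratus.
Farida holds 54% of Crestway, so Farida controls Crestway.
Farida holds 75% of Talus, so Farida controls Talus.
Stratus holds 54% of Redfern, so Farida controls Redfern.
Stratus holds 71% of Arbor, so Farida controls Arbor.
In Solent, Farida's side holds only 15% + 32% = 47%, not ≥ 50%.
So Farida does not control Solent.

No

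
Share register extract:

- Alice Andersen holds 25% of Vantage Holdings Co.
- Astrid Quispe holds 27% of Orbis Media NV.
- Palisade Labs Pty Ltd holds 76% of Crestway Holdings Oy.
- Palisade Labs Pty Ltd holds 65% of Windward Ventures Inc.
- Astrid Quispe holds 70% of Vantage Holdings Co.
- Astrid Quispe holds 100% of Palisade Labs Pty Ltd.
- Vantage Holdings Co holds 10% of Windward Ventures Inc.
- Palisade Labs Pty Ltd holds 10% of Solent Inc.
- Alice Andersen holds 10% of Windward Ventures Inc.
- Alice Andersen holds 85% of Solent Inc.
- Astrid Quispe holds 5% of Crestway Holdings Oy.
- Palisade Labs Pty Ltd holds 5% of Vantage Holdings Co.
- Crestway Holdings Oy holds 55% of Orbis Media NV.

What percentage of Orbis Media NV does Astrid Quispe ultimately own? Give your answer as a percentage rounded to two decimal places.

Astrid reaches Orbis along 3 paths.
Direct stake: 27% = 27%.
Via Palisade → Crestway: 100% × 76% × 55% = 41.8%.
Via Crestway: 5% × 55% = 2.75%.
Total: 27% + 41.8% + 2.75% = 71.55%.

71.55%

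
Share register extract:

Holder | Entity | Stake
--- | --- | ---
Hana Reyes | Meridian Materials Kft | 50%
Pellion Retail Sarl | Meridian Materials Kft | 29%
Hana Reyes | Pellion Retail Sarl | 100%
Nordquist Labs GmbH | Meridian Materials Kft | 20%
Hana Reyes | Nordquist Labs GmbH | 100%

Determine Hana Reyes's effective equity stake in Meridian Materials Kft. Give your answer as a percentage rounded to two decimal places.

99.00%

Hana reaches Meridian along 3 paths.
Direct stake: 50% = 50%.
Via Pellion: 100% × 29% = 29%.
Via Nordquist: 100% × 20% = 20%.
Total: 50% + 29% + 20% = 99%.
Rounded: 99.00%.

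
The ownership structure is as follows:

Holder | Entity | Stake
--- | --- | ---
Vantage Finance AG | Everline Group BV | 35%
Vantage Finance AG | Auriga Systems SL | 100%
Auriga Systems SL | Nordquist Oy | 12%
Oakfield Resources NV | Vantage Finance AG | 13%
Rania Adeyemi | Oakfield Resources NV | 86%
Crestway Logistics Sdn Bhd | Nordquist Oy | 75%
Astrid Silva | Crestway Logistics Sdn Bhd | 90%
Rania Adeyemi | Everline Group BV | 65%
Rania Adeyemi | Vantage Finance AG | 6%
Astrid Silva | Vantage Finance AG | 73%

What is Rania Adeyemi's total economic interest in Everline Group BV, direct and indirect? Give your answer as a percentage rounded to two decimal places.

Rania reaches Everline along 3 paths.
Via Vantage: 6% × 35% = 2.1%.
Via Oakfield → Vantage: 86% × 13% × 35% = 3.913%.
Direct stake: 65% = 65%.
Total: 2.1% + 3.913% + 65% = 71.013%.
Rounded: 71.01%.

71.01%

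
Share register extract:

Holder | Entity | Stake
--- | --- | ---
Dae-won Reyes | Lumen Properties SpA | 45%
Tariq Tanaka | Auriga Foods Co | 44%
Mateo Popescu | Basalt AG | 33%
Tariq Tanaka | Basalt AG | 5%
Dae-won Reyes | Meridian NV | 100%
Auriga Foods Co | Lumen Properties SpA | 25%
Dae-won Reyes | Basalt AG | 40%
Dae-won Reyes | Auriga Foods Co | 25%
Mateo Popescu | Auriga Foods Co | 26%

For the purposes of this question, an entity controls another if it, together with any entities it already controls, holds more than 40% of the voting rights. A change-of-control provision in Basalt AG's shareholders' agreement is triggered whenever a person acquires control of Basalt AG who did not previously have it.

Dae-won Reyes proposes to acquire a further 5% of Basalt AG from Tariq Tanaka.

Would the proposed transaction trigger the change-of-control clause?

The purchase adds only to Dae-won's holdings (Tariq's stake shrinks), so Dae-won is the only person who could newly come to control Basalt.
Dae-won holds 45% of Lumen, so Dae-won controls Lumen.
Dae-won holds 100% of Meridian, so Dae-won controls Meridian.
In Basalt, Dae-won's side holds only 40%, not > 40%.
So before the transaction, Dae-won does not control Basalt.
After the purchase, Dae-won's direct stake in Basalt rises to 40% + 5% = 45%, and Tariq's stake falls to 0%.
Dae-won holds 45% of Basalt, so Dae-won controls Basalt.
Dae-won did not control Basalt before and does after, so the clause is triggered.

Yes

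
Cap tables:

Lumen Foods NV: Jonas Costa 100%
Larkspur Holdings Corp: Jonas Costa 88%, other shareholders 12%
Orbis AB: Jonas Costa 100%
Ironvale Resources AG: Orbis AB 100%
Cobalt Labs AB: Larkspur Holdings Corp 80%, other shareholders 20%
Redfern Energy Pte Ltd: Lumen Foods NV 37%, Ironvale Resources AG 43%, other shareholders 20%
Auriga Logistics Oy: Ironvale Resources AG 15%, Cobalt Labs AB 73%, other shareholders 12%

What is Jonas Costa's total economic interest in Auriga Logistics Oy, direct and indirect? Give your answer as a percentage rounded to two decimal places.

66.39%

Jonas reaches Auriga along 2 paths.
Via Orbis → Ironvale: 100% × 100% × 15% = 15%.
Via Larkspur → Cobalt: 88% × 80% × 73% = 51.392%.
Total: 15% + 51.392% = 66.392%.
Rounded: 66.39%.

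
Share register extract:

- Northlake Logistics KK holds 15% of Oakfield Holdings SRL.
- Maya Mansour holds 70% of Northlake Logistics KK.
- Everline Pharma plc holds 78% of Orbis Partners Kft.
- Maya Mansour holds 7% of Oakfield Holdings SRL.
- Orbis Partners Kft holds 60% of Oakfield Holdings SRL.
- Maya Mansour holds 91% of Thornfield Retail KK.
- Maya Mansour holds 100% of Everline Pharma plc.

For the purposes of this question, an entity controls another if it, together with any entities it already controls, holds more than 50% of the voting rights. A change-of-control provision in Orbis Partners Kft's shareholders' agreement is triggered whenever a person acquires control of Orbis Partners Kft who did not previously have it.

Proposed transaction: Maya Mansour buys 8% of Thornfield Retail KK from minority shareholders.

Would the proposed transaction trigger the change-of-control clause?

No

The purchase changes only Maya's holdings, so Maya is the only person who could newly come to control Orbis.
Maya holds 100% of Everline, so Maya controls Everline.
Everline holds 78% of Orbis, so Maya controls Orbis.
So Maya already controls Orbis before the transaction.
After the purchase, Maya's direct stake in Thornfield rises to 91% + 8% = 99%.
Maya controlled Orbis already, so this is not a new person acquiring control; every other person's position is unchanged or reduced.
No new person acquires control, so the clause is not triggered.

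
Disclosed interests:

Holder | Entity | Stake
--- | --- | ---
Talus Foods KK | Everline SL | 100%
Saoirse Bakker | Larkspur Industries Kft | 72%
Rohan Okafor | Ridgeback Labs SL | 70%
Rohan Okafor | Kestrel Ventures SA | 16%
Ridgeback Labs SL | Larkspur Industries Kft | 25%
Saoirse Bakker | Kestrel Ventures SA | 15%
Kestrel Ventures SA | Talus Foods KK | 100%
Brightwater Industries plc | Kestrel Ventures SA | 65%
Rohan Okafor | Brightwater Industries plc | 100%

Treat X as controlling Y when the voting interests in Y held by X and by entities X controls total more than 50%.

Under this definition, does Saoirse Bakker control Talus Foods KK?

No

Saoirse holds 72% of Larkspur, so Saoirse controls Larkspur.
Neither Saoirse nor any entity Saoirse controls holds any voting interest in Talus.
So Saoirse does not control Talus.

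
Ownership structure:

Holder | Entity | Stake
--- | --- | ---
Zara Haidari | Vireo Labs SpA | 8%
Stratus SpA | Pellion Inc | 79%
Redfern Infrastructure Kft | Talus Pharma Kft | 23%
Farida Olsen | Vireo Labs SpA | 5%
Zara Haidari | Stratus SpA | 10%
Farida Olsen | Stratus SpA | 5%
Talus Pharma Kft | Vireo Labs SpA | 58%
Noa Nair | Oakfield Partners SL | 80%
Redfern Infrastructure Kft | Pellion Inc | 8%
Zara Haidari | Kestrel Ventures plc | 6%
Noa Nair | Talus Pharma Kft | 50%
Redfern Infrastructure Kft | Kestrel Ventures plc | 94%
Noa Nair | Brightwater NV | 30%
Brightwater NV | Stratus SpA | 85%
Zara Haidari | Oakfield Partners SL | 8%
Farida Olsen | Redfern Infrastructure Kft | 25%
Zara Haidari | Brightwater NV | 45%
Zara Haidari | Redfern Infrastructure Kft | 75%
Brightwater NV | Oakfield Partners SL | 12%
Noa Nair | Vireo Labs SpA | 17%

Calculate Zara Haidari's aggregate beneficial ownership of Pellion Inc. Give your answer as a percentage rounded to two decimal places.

Zara reaches Pellion along 3 paths.
Via Brightwater → Stratus: 45% × 85% × 79% = 30.2175%.
Via Stratus: 10% × 79% = 7.9%.
Via Redfern: 75% × 8% = 6%.
Total: 30.2175% + 7.9% + 6% = 44.1175%.
Rounded: 44.12%.

44.12%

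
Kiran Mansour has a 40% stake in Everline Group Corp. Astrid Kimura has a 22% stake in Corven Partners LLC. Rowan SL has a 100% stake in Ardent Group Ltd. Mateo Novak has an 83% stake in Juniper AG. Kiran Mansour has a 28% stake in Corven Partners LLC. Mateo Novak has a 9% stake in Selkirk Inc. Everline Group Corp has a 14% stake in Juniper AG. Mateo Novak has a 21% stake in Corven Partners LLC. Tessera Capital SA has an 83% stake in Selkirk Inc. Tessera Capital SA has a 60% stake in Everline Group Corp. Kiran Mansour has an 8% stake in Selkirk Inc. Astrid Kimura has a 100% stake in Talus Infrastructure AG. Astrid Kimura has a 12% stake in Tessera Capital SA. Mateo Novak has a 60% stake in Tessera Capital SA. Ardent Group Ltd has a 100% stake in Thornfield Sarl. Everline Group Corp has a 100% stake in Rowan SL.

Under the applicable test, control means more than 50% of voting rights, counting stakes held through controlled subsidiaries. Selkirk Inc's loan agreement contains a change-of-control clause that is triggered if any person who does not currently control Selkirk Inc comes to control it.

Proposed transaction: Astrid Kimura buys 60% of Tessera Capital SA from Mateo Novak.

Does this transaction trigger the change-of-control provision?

The purchase adds only to Astrid's holdings (Mateo's stake shrinks), so Astrid is the only person who could newly come to control Selkirk.
Astrid holds 100% of Talus, so Astrid controls Talus.
Neither Astrid nor any entity Astrid controls holds any voting interest in Selkirk.
So before the transaction, Astrid does not control Selkirk.
After the purchase, Astrid's direct stake in Tessera rises to 12% + 60% = 72%, and Mateo's stake falls to 0%.
Astrid holds 72% of Tessera, so Astrid controls Tessera.
Tessera holds 83% of Selkirk, so Astrid controls Selkirk.
Astrid did not control Selkirk before and does after, so the clause is triggered.

Yes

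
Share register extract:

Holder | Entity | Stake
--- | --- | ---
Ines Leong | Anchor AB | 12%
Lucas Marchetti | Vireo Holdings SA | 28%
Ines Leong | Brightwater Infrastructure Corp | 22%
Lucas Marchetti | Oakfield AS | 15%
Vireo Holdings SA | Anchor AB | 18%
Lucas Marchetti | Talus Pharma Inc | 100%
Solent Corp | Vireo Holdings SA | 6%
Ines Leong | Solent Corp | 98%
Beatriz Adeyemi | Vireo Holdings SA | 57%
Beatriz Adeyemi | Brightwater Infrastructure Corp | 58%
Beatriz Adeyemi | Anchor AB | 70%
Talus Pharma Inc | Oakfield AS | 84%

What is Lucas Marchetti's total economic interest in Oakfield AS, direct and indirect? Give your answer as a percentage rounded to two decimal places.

99.00%

Lucas reaches Oakfield along 2 paths.
Direct stake: 15% = 15%.
Via Talus: 100% × 84% = 84%.
Total: 15% + 84% = 99%.
Rounded: 99.00%.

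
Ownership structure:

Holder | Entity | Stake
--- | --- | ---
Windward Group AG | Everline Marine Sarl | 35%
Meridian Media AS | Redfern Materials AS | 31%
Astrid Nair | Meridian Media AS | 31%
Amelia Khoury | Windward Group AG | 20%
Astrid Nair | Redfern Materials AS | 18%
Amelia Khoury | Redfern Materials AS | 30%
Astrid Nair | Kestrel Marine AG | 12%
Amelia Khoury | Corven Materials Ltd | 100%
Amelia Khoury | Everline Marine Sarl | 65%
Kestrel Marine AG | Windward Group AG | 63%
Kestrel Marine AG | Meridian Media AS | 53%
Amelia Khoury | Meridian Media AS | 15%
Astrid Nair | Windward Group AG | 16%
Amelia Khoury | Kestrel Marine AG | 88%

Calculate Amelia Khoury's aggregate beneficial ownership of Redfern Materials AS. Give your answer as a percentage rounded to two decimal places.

Amelia reaches Redfern along 3 paths.
Via Kestrel → Meridian: 88% × 53% × 31% = 14.4584%.
Via Meridian: 15% × 31% = 4.65%.
Direct stake: 30% = 30%.
Total: 14.4584% + 4.65% + 30% = 49.1084%.
Rounded: 49.11%.

49.11%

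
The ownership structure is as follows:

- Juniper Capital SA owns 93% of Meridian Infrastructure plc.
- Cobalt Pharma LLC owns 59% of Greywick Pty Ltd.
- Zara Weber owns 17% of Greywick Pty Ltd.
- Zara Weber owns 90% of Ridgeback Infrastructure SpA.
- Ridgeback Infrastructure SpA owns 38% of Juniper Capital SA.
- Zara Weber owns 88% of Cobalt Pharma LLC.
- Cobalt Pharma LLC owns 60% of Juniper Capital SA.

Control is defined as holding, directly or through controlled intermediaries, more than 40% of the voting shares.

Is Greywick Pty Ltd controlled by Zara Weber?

Yes

Zara holds 88% of Cobalt, so Zara controls Cobalt.
Zara and Cobalt together hold 17% + 59% = 76% of Greywick, so Zara controls Greywick.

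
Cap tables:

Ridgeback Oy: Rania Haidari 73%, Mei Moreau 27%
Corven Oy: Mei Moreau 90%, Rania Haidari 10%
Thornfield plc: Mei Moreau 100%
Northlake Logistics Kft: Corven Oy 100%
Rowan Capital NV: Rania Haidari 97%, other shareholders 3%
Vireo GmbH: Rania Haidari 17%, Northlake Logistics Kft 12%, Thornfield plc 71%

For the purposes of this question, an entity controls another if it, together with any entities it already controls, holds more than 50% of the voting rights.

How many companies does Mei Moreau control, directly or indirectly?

Mei holds 90% of Corven, so Mei controls Corven.
Mei holds 100% of Thornfield, so Mei controls Thornfield.
Corven holds 100% of Northlake, so Mei controls Northlake.
Northlake and Thornfield together hold 12% + 71% = 83% of Vireo, so Mei controls Vireo.
No other company's threshold is met.
Mei controls 4 companies.

4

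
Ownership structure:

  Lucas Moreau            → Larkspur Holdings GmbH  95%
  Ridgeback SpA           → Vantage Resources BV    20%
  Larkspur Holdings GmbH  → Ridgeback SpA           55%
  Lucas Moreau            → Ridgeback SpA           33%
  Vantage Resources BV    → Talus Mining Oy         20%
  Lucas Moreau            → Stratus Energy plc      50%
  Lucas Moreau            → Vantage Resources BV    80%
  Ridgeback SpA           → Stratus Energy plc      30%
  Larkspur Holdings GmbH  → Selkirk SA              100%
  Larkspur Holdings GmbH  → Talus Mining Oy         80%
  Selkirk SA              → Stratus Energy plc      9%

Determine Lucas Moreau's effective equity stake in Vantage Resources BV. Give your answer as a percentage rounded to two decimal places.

97.05%

Lucas reaches Vantage along 3 paths.
Direct stake: 80% = 80%.
Via Ridgeback: 33% × 20% = 6.6%.
Via Larkspur → Ridgeback: 95% × 55% × 20% = 10.45%.
Total: 80% + 6.6% + 10.45% = 97.05%.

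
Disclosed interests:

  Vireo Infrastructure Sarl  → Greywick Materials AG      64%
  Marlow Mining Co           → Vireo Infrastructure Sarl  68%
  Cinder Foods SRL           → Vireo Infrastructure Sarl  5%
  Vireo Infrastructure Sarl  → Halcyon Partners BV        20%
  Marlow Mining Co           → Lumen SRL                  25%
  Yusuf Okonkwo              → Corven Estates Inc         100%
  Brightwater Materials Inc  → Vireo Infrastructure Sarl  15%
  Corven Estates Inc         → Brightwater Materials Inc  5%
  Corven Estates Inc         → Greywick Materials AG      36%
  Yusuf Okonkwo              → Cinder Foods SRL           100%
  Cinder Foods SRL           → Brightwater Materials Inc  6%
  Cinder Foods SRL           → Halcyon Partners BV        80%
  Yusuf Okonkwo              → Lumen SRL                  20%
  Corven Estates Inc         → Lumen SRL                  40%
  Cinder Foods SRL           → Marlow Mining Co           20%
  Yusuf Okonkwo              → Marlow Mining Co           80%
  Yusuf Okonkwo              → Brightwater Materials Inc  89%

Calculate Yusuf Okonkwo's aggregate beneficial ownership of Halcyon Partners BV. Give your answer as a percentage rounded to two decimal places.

97.60%

Yusuf reaches Halcyon along 7 paths.
Via Cinder: 100% × 80% = 80%.
Via Cinder → Vireo: 100% × 5% × 20% = 1%.
Via Marlow → Vireo: 80% × 68% × 20% = 10.88%.
Via Cinder → Marlow → Vireo: 100% × 20% × 68% × 20% = 2.72%.
Via Corven → Brightwater → Vireo: 100% × 5% × 15% × 20% = 0.15%.
Via Brightwater → Vireo: 89% × 15% × 20% = 2.67%.
Via Cinder → Brightwater → Vireo: 100% × 6% × 15% × 20% = 0.18%.
Total: 80% + 1% + 10.88% + 2.72% + 0.15% + 2.67% + 0.18% = 97.6%.
Rounded: 97.60%.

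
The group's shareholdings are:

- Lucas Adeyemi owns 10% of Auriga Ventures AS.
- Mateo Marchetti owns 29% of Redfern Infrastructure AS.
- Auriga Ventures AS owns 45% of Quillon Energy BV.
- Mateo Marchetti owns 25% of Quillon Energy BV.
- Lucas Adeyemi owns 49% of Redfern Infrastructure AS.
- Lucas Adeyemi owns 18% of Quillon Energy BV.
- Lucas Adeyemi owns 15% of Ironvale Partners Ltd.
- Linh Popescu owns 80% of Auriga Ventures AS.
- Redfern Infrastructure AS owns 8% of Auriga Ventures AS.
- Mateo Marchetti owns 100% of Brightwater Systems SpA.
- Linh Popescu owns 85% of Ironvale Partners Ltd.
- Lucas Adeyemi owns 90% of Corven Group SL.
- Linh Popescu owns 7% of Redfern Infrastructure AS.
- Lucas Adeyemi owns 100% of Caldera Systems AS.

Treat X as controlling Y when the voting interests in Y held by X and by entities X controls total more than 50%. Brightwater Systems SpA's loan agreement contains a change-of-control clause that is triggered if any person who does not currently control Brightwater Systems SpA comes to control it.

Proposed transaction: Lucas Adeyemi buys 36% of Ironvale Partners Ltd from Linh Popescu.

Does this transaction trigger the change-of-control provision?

No

The purchase adds only to Lucas's holdings (Linh's stake shrinks), so Lucas is the only person who could newly come to control Brightwater.
Lucas holds 90% of Corven, so Lucas controls Corven.
Lucas holds 100% of Caldera, so Lucas controls Caldera.
Neither Lucas nor any entity Lucas controls holds any voting interest in Brightwater.
So before the transaction, Lucas does not control Brightwater.
After the purchase, Lucas's direct stake in Ironvale rises to 15% + 36% = 51%, and Linh's stake falls to 49%.
Lucas holds 51% of Ironvale, so Lucas controls Ironvale.
After the transaction, neither Lucas nor any entity Lucas controls holds a voting interest in Brightwater, so Lucas still does not control it.
No new person acquires control, so the clause is not triggered.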